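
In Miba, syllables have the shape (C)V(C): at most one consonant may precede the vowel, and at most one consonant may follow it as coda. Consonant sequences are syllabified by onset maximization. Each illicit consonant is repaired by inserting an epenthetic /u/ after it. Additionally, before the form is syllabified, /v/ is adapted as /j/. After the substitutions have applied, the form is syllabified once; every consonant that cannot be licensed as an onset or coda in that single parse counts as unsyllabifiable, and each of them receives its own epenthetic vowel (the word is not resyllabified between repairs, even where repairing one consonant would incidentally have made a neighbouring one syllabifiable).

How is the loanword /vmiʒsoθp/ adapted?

Substitution: /v/ → /j/, giving /jmiʒsoθp/.
Under (C)V(C), the unsyllabifiable consonants are /j/, /p/ (at most one coda consonant is licensed; onsets are limited to one consonant).
Epenthesis after each stranded consonant: /j/ → /ju/, /p/ → /pu/.

jumiʒsoθpu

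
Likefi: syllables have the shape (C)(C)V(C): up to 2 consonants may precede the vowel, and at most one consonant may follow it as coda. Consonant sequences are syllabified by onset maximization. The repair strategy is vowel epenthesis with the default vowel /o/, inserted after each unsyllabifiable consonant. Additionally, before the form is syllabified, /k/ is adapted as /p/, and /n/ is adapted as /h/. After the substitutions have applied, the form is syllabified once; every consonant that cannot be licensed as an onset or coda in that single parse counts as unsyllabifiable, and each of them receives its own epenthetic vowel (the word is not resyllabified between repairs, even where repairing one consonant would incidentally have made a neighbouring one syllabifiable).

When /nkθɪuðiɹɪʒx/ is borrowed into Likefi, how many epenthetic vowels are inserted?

After substitution the input is /hpθɪuðiɹɪʒx/.
The unsyllabifiable consonants are /h/, /x/; each receives one epenthetic vowel.

2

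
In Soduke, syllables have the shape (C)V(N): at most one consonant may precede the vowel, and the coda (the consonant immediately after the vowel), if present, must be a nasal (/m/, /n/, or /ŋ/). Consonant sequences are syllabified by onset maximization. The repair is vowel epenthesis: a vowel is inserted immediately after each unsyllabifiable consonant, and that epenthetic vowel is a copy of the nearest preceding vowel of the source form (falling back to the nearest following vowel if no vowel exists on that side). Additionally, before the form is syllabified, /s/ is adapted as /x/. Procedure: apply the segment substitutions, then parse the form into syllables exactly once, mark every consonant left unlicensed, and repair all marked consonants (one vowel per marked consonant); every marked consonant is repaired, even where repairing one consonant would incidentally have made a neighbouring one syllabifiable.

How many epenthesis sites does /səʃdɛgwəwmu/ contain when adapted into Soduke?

After substitution the input is /xəʃdɛgwəwmu/.
The unsyllabifiable consonants are /ʃ/, /g/, /w/; each receives one epenthetic vowel.

3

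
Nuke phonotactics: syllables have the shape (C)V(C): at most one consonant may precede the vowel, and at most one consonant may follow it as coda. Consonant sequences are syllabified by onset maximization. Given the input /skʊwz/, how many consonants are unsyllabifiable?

2

The consonants /s/, /z/ cannot be parsed into a legal (C)V(C) syllable (at most one coda consonant is licensed; onsets are limited to one consonant).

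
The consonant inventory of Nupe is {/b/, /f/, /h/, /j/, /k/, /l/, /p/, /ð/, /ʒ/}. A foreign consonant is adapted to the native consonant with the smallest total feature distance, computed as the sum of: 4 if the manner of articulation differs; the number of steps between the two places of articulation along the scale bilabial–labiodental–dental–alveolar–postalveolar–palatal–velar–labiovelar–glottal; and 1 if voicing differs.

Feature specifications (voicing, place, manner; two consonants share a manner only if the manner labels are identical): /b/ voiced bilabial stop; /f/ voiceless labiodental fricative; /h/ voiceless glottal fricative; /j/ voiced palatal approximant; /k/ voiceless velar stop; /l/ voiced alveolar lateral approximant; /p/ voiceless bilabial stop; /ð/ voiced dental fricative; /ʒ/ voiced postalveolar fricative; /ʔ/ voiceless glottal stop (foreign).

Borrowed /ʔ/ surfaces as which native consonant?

/k/ is closest: same manner (stop), place distance 2 (glottal→velar), same voicing; total 2. Next closest is /h/ at distance 4.

k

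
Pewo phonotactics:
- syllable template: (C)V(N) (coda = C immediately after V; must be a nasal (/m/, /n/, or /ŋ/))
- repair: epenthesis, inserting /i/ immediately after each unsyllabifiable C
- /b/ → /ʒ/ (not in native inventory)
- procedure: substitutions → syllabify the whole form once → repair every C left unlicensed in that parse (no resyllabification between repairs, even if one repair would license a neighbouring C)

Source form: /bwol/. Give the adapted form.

ʒiwoli

Substitution: /b/ → /ʒ/, giving /ʒwol/.
The consonants /ʒ/, /l/ cannot be parsed into a legal (C)V(N) syllable (only a nasal (/m/, /n/, or /ŋ/) is licensed in coda position; onsets are limited to one consonant).
Epenthesis after each stranded consonant: /ʒ/ → /ʒi/, /l/ → /li/.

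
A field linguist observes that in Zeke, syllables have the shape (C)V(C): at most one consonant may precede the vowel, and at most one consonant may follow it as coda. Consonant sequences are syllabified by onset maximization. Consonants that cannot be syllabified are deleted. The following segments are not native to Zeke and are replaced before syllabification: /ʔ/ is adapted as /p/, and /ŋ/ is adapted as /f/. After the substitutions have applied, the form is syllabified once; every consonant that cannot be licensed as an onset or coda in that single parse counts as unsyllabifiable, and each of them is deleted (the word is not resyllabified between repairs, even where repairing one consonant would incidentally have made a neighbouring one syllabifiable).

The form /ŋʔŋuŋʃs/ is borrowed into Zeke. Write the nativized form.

fuf

Substitution: /ŋ/ → /f/, /ʔ/ → /p/, giving /fpfufʃs/.
Under (C)V(C), the unsyllabifiable consonants are /f/, /p/, /ʃ/, /s/ (at most one coda consonant is licensed; onsets are limited to one consonant).
Deleting the stranded consonants removes /f/, /p/, /ʃ/, /s/.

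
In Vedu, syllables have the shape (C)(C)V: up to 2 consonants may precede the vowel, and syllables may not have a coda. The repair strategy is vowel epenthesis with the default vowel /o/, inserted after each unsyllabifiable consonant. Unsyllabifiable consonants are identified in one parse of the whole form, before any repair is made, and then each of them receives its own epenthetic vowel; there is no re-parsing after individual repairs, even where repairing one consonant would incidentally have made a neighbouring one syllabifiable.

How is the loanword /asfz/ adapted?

The consonants /s/, /f/, /z/ cannot be parsed into a legal (C)(C)V syllable (no codas are permitted; onsets may contain at most 2 consonants).
Epenthesis after each stranded consonant: /s/ → /so/, /f/ → /fo/, /z/ → /zo/.

asofozo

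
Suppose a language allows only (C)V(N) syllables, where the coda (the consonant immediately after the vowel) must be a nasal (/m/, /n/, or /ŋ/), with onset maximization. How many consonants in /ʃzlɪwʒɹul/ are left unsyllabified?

The consonants /ʃ/, /z/, /w/, /ʒ/, /l/ cannot be parsed into a legal (C)V(N) syllable (only a nasal (/m/, /n/, or /ŋ/) is licensed in coda position; onsets are limited to one consonant).

5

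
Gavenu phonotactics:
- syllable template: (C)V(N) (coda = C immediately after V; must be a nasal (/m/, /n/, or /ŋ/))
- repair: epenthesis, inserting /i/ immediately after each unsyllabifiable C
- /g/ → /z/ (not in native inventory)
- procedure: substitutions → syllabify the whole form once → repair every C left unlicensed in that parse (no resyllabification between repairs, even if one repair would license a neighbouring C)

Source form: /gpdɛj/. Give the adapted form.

Substitution: /g/ → /z/, giving /zpdɛj/.
Under (C)V(N), the unsyllabifiable consonants are /z/, /p/, /j/ (only a nasal (/m/, /n/, or /ŋ/) is licensed in coda position; onsets are limited to one consonant).
Inserting the epenthetic vowel yields /z/ → /zi/, /p/ → /pi/, /j/ → /ji/.

zipidɛji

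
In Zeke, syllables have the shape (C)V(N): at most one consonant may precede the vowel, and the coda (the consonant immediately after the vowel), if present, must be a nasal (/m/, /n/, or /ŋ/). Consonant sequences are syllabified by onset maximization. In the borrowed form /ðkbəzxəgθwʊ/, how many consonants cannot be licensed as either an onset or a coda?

The consonants /ð/, /k/, /z/, /g/, /θ/ cannot be parsed into a legal (C)V(N) syllable (only a nasal (/m/, /n/, or /ŋ/) is licensed in coda position; onsets are limited to one consonant).

5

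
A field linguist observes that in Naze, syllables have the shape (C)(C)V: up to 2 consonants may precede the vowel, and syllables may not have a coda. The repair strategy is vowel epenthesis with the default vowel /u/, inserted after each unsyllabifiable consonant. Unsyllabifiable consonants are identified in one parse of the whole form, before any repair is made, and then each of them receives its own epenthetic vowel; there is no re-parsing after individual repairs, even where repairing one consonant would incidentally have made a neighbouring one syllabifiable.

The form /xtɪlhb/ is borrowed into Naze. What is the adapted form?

xtɪluhubu

Under (C)(C)V, the unsyllabifiable consonants are /l/, /h/, /b/ (no codas are permitted; onsets may contain at most 2 consonants).
Epenthesis after each stranded consonant: /l/ → /lu/, /h/ → /hu/, /b/ → /bu/.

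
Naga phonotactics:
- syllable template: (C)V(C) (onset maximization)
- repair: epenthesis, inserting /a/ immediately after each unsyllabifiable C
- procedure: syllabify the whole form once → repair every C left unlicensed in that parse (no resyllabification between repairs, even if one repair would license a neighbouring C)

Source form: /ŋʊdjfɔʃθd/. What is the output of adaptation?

ŋʊdjafɔʃθada

Under (C)V(C), the unsyllabifiable consonants are /j/, /θ/, /d/ (at most one coda consonant is licensed; onsets are limited to one consonant).
Epenthesis after each stranded consonant: /j/ → /ja/, /θ/ → /θa/, /d/ → /da/.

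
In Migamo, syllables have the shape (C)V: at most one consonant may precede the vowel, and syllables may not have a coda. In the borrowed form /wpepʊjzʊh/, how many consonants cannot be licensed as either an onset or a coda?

Syllabifying with onset maximization leaves /w/, /j/, /h/ stranded (no codas are permitted; onsets are limited to one consonant).

3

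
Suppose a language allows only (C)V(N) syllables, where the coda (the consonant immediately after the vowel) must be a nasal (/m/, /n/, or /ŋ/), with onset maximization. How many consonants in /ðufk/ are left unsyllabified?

2

The consonants /f/, /k/ cannot be parsed into a legal (C)V(N) syllable (only a nasal (/m/, /n/, or /ŋ/) is licensed in coda position; onsets are limited to one consonant).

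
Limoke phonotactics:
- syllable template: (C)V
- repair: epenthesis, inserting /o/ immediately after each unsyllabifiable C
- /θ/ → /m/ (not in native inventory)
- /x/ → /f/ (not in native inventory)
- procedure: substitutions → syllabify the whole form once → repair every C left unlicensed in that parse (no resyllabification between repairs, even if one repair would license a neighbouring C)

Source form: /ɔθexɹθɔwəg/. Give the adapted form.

Substitution: /θ/ → /m/, /x/ → /f/, giving /ɔmefɹmɔwəg/.
Under (C)V, the unsyllabifiable consonants are /f/, /ɹ/, /g/ (no codas are permitted; onsets are limited to one consonant).
Each unlicensed consonant becomes the onset of a new syllable: /f/ → /fo/, /ɹ/ → /ɹo/, /g/ → /go/.

ɔmefoɹomɔwəgo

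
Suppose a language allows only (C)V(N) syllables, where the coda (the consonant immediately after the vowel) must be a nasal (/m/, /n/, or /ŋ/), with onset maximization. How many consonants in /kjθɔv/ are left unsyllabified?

Under (C)V(N), the unsyllabifiable consonants are /k/, /j/, /v/ (only a nasal (/m/, /n/, or /ŋ/) is licensed in coda position; onsets are limited to one consonant).

3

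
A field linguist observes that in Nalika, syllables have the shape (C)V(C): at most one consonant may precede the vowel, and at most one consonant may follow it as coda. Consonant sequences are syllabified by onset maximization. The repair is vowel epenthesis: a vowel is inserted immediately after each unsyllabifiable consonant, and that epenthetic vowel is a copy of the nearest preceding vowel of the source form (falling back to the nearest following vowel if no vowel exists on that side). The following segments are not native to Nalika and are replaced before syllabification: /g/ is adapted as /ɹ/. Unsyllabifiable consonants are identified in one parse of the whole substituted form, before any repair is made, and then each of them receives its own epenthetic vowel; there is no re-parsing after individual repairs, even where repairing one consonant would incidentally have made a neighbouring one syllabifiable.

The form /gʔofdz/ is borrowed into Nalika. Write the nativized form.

Substitution: /g/ → /ɹ/, giving /ɹʔofdz/.
Syllabifying with onset maximization leaves /ɹ/, /d/, /z/ stranded (at most one coda consonant is licensed; onsets are limited to one consonant).
Each unlicensed consonant becomes the onset of a new syllable: /ɹ/ → /ɹo/, /d/ → /do/, /z/ → /zo/.

ɹoʔofdozo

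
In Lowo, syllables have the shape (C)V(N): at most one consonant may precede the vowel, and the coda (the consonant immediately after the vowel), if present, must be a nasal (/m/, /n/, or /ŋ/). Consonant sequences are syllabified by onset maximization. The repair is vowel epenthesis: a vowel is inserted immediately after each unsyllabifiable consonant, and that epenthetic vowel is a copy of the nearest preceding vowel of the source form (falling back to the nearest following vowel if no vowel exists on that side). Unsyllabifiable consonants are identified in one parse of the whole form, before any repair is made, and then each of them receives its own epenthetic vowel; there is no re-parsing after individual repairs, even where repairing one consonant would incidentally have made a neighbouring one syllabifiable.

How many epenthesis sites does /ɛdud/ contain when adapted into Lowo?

The unsyllabifiable consonants are /d/; each receives one epenthetic vowel.

1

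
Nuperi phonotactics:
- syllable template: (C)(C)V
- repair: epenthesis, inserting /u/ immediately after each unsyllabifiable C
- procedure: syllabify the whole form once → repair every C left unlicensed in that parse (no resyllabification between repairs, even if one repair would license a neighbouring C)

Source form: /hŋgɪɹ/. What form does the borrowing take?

huŋgɪɹu

Under (C)(C)V, the unsyllabifiable consonants are /h/, /ɹ/ (no codas are permitted; onsets may contain at most 2 consonants).
Inserting the epenthetic vowel yields /h/ → /hu/, /ɹ/ → /ɹu/.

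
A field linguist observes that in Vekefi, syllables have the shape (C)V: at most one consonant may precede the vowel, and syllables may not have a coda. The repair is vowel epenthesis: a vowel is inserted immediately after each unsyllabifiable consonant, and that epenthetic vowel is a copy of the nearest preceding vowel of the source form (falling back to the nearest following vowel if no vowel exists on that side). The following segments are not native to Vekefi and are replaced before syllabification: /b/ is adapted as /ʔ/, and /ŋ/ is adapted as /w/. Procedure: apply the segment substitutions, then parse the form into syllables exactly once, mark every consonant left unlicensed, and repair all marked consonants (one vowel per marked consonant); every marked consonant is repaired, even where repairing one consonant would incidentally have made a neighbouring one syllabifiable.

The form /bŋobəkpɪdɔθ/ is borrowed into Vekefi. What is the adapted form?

ʔowoʔəkəpɪdɔθɔ

Substitution: /b/ → /ʔ/, /ŋ/ → /w/, giving /ʔwoʔəkpɪdɔθ/.
Under (C)V, the unsyllabifiable consonants are /ʔ/, /k/, /θ/ (no codas are permitted; onsets are limited to one consonant).
Epenthesis after each stranded consonant: /ʔ/ → /ʔo/, /k/ → /kə/, /θ/ → /θɔ/.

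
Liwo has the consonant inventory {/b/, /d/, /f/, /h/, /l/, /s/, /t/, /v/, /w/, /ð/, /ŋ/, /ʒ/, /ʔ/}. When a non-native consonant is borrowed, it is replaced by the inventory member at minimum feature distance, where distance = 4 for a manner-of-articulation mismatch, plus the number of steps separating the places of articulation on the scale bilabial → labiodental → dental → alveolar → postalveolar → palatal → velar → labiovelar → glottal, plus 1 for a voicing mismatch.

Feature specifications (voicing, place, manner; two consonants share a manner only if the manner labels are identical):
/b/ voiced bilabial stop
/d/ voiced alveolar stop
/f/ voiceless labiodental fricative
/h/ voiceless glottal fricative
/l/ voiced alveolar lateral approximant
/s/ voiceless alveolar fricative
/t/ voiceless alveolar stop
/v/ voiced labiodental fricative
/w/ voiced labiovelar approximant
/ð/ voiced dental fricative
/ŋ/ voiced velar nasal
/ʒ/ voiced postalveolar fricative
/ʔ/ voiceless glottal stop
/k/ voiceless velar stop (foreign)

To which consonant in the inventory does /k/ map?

ʔ

/ʔ/ is closest: same manner (stop), place distance 2 (velar→glottal), same voicing; total 2. Next closest is /t/ at distance 3.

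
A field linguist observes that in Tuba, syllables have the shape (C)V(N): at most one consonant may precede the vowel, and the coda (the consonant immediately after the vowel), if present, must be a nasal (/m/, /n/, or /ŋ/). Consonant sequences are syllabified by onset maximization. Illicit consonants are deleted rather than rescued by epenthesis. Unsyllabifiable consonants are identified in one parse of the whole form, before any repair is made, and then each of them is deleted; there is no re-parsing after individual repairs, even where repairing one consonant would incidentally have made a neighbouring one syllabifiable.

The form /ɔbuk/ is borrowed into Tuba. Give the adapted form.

The consonants /k/ cannot be parsed into a legal (C)V(N) syllable (only a nasal (/m/, /n/, or /ŋ/) is licensed in coda position; onsets are limited to one consonant).
Each unlicensed consonant is deleted: /k/.

ɔbu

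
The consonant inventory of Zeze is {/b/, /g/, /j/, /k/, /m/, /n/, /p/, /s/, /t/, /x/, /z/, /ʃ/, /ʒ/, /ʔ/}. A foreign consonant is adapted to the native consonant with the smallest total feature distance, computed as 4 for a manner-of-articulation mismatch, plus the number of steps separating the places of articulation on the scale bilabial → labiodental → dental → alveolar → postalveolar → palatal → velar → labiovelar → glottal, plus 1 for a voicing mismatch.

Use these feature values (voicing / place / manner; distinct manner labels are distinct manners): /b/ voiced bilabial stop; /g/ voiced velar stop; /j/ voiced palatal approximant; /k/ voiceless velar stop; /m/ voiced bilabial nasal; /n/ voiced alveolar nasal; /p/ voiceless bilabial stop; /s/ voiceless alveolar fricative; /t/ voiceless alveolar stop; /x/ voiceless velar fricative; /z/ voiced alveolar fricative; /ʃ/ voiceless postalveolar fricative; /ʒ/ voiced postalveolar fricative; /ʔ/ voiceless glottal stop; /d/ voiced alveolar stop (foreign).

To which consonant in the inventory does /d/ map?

t

/t/ is closest: same manner (stop), place distance 0 (alveolar→alveolar), voicing differs (+1); total 1. Next closest is /b/ at distance 3.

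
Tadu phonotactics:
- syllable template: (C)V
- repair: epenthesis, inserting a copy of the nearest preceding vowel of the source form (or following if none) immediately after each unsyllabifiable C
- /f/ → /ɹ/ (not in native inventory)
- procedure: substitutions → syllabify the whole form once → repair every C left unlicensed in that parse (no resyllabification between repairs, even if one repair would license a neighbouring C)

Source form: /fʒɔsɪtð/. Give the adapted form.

ɹɔʒɔsɪtɪðɪ

Substitution: /f/ → /ɹ/, giving /ɹʒɔsɪtð/.
Syllabifying with onset maximization leaves /ɹ/, /t/, /ð/ stranded (no codas are permitted; onsets are limited to one consonant).
Each unlicensed consonant becomes the onset of a new syllable: /ɹ/ → /ɹɔ/, /t/ → /tɪ/, /ð/ → /ðɪ/.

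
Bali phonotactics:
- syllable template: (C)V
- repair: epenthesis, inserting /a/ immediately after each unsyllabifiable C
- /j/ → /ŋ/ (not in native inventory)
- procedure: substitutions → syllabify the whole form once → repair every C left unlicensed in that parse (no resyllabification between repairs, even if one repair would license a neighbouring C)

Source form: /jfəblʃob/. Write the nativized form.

Substitution: /j/ → /ŋ/, giving /ŋfəblʃob/.
The consonants /ŋ/, /b/, /l/, /b/ cannot be parsed into a legal (C)V syllable (no codas are permitted; onsets are limited to one consonant).
Each unlicensed consonant becomes the onset of a new syllable: /ŋ/ → /ŋa/, /b/ → /ba/, /l/ → /la/, /b/ → /ba/.

ŋafəbalaʃoba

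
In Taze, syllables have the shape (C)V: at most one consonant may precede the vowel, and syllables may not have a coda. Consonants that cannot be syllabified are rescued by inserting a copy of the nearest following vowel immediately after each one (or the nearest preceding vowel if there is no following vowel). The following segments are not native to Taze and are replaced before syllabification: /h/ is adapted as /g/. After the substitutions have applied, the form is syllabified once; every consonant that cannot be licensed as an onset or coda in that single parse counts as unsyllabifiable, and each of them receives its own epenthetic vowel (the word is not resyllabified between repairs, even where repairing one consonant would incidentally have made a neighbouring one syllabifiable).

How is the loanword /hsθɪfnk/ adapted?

gɪsɪθɪfɪnɪkɪ

Substitution: /h/ → /g/, giving /gsθɪfnk/.
Syllabifying with onset maximization leaves /g/, /s/, /f/, /n/, /k/ stranded (no codas are permitted; onsets are limited to one consonant).
Epenthesis after each stranded consonant: /g/ → /gɪ/, /s/ → /sɪ/, /f/ → /fɪ/, /n/ → /nɪ/, /k/ → /kɪ/.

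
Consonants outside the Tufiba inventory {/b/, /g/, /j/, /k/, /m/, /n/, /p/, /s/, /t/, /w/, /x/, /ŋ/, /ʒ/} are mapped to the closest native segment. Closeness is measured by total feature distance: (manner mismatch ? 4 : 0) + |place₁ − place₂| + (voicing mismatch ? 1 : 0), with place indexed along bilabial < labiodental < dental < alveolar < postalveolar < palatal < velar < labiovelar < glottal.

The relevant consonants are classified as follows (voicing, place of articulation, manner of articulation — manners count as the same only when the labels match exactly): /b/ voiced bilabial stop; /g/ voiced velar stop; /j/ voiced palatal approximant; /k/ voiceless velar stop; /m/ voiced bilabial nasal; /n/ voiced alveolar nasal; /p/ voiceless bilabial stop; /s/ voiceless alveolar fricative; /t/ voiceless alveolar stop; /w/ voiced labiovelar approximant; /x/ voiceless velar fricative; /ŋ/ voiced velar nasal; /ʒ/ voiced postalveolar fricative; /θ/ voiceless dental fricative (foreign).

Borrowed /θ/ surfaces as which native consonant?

/s/ is closest: same manner (fricative), place distance 1 (dental→alveolar), same voicing; total 1. Next closest is /ʒ/ at distance 3.

s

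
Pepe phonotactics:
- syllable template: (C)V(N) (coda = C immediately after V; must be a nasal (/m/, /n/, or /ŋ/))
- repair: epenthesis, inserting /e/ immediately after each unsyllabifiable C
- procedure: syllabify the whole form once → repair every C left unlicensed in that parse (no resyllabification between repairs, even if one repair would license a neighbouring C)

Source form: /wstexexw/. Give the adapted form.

wesetexexewe

Under (C)V(N), the unsyllabifiable consonants are /w/, /s/, /x/, /w/ (only a nasal (/m/, /n/, or /ŋ/) is licensed in coda position; onsets are limited to one consonant).
Epenthesis after each stranded consonant: /w/ → /we/, /s/ → /se/, /x/ → /xe/, /w/ → /we/.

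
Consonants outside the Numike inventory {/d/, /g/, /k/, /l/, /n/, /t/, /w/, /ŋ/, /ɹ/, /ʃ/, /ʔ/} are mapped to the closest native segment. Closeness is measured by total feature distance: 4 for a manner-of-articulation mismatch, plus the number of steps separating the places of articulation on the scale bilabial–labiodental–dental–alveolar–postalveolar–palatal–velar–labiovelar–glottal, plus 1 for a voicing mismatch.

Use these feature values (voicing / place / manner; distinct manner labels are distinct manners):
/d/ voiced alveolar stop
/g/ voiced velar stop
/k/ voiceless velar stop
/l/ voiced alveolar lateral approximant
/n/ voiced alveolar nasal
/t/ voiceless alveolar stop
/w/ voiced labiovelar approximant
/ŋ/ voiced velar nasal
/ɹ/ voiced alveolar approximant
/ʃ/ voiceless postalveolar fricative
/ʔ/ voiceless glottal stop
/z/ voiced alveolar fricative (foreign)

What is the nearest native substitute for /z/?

/ʃ/ is closest: same manner (fricative), place distance 1 (alveolar→postalveolar), voicing differs (+1); total 2. Next closest is /d/ at distance 4.

ʃ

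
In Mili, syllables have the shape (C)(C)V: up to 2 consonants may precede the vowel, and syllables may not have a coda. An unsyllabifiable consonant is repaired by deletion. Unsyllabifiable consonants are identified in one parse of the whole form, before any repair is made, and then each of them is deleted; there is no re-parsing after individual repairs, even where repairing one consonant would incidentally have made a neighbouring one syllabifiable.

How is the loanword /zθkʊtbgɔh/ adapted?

Syllabifying with onset maximization leaves /z/, /t/, /h/ stranded (no codas are permitted; onsets may contain at most 2 consonants).
Deletion applies to /z/, /t/, /h/.

θkʊbgɔ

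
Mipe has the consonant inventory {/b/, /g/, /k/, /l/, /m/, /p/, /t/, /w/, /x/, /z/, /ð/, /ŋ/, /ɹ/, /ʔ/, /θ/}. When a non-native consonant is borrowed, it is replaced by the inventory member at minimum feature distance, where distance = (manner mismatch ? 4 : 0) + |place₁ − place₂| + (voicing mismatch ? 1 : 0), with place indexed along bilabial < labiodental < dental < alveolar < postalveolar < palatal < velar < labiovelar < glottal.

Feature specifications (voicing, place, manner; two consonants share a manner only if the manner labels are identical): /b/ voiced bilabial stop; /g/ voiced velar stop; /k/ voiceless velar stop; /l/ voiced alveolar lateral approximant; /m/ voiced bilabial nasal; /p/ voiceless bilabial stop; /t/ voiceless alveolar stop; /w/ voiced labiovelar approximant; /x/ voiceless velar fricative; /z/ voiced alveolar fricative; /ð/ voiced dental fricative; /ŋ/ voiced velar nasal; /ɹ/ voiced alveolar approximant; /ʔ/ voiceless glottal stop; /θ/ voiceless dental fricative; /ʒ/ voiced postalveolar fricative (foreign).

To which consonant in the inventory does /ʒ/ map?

z

/z/ is closest: same manner (fricative), place distance 1 (postalveolar→alveolar), same voicing; total 1. Next closest is /ð/ at distance 2.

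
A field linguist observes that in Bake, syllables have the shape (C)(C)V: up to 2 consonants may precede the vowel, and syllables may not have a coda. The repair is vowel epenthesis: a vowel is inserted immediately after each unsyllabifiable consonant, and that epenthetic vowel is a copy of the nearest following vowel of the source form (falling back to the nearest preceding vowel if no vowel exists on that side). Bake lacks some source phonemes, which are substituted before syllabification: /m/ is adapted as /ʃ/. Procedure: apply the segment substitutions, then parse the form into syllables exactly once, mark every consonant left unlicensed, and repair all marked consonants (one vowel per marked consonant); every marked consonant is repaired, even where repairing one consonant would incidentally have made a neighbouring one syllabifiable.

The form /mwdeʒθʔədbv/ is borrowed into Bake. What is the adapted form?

Substitution: /m/ → /ʃ/, giving /ʃwdeʒθʔədbv/.
Under (C)(C)V, the unsyllabifiable consonants are /ʃ/, /ʒ/, /d/, /b/, /v/ (no codas are permitted; onsets may contain at most 2 consonants).
Each unlicensed consonant becomes the onset of a new syllable: /ʃ/ → /ʃe/, /ʒ/ → /ʒə/, /d/ → /də/, /b/ → /bə/, /v/ → /və/.

ʃewdeʒəθʔədəbəvə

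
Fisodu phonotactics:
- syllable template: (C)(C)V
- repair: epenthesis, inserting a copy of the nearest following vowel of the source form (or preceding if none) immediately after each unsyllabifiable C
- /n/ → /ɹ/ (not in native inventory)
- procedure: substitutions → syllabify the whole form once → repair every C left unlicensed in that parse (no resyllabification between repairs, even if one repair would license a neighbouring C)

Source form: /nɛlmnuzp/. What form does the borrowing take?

ɹɛlumɹuzupu

Substitution: /n/ → /ɹ/, giving /ɹɛlmɹuzp/.
Syllabifying with onset maximization leaves /l/, /z/, /p/ stranded (no codas are permitted; onsets may contain at most 2 consonants).
Inserting the epenthetic vowel yields /l/ → /lu/, /z/ → /zu/, /p/ → /pu/.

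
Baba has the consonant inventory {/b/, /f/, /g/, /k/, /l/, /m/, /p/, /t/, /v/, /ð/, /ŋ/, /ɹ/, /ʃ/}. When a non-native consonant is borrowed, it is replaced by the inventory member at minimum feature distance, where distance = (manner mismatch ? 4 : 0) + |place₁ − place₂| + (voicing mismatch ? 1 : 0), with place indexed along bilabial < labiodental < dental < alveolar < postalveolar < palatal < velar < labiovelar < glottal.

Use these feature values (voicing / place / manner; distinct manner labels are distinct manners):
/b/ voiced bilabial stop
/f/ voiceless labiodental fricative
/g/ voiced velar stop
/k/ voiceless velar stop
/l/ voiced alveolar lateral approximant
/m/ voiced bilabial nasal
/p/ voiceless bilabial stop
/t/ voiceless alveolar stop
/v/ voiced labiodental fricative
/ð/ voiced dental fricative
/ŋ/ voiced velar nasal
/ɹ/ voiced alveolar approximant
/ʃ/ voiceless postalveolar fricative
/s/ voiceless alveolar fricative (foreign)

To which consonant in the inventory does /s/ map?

ʃ

/ʃ/ is closest: same manner (fricative), place distance 1 (alveolar→postalveolar), same voicing; total 1. Next closest is /f/ at distance 2.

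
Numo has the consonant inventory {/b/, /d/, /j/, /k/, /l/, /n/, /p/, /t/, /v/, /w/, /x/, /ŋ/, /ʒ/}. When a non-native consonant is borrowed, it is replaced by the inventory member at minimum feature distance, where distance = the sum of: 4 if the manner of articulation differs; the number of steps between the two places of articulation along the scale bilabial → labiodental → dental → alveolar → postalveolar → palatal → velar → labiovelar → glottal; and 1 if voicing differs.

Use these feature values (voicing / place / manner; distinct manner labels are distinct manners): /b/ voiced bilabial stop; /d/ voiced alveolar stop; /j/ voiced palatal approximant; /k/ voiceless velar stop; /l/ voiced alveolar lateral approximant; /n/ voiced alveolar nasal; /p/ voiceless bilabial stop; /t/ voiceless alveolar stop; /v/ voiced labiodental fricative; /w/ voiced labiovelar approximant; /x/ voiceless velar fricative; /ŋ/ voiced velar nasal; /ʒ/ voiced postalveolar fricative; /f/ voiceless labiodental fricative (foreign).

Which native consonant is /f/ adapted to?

v

/v/ is closest: same manner (fricative), place distance 0 (labiodental→labiodental), voicing differs (+1); total 1. Next closest is /ʒ/ at distance 4.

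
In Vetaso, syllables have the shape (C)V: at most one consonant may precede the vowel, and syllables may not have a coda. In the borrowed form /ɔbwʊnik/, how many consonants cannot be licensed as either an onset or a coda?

The consonants /b/, /k/ cannot be parsed into a legal (C)V syllable (no codas are permitted; onsets are limited to one consonant).

2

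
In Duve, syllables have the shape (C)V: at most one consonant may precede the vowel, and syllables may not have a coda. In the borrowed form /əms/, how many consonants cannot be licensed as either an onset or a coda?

2

The consonants /m/, /s/ cannot be parsed into a legal (C)V syllable (no codas are permitted; onsets are limited to one consonant).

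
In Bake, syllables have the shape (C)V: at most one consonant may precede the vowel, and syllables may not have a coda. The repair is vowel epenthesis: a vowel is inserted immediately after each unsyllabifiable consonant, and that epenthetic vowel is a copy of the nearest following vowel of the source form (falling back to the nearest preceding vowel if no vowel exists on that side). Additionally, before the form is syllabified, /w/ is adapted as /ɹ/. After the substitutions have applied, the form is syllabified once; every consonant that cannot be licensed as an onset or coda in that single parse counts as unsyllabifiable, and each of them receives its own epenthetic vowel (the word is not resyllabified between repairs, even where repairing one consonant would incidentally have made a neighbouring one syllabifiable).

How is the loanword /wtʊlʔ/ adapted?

Substitution: /w/ → /ɹ/, giving /ɹtʊlʔ/.
Syllabifying with onset maximization leaves /ɹ/, /l/, /ʔ/ stranded (no codas are permitted; onsets are limited to one consonant).
Epenthesis after each stranded consonant: /ɹ/ → /ɹʊ/, /l/ → /lʊ/, /ʔ/ → /ʔʊ/.

ɹʊtʊlʊʔʊ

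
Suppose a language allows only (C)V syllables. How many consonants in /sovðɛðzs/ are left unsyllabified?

4

The consonants /v/, /ð/, /z/, /s/ cannot be parsed into a legal (C)V syllable (no codas are permitted; onsets are limited to one consonant).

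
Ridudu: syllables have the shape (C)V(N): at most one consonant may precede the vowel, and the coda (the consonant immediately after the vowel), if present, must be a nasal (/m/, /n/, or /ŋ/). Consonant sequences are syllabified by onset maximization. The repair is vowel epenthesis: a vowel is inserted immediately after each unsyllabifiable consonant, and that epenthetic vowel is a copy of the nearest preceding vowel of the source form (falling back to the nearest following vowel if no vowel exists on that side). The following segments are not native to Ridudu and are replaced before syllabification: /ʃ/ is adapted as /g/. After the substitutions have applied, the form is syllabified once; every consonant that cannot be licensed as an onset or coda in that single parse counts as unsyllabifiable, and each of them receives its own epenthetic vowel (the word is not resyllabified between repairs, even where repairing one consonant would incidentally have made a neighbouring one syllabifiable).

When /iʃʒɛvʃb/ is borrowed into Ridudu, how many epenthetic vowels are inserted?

After substitution the input is /igʒɛvgb/.
The unsyllabifiable consonants are /g/, /v/, /g/, /b/; each receives one epenthetic vowel.

4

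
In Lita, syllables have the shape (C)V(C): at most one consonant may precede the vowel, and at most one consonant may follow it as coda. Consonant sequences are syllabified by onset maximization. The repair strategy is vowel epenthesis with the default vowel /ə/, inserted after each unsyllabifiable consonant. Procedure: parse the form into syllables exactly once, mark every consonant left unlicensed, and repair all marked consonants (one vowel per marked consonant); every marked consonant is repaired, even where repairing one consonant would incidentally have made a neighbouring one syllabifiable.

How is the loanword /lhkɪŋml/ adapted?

ləhəkɪŋmələ

Under (C)V(C), the unsyllabifiable consonants are /l/, /h/, /m/, /l/ (at most one coda consonant is licensed; onsets are limited to one consonant).
Epenthesis after each stranded consonant: /l/ → /lə/, /h/ → /hə/, /m/ → /mə/, /l/ → /lə/.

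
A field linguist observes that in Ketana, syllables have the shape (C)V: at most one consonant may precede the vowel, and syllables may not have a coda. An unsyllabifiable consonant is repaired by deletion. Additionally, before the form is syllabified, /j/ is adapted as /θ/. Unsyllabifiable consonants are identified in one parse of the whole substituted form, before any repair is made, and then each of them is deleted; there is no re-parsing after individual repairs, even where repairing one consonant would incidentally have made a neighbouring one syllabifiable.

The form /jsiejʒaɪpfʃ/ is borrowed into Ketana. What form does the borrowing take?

Substitution: /j/ → /θ/, giving /θsieθʒaɪpfʃ/.
Under (C)V, the unsyllabifiable consonants are /θ/, /θ/, /p/, /f/, /ʃ/ (no codas are permitted; onsets are limited to one consonant).
Deletion applies to /θ/, /θ/, /p/, /f/, /ʃ/.

sieʒaɪ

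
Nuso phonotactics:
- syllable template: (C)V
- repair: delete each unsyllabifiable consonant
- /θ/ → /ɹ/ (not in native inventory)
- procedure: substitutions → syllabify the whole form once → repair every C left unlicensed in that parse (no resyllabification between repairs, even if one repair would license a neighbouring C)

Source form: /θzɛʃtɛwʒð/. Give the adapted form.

zɛtɛ

Substitution: /θ/ → /ɹ/, giving /ɹzɛʃtɛwʒð/.
Under (C)V, the unsyllabifiable consonants are /ɹ/, /ʃ/, /w/, /ʒ/, /ð/ (no codas are permitted; onsets are limited to one consonant).
Each unlicensed consonant is deleted: /ɹ/, /ʃ/, /w/, /ʒ/, /ð/.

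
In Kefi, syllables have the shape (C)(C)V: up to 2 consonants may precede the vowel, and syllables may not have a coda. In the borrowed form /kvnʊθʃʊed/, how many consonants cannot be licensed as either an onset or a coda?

The consonants /k/, /d/ cannot be parsed into a legal (C)(C)V syllable (no codas are permitted; onsets may contain at most 2 consonants).

2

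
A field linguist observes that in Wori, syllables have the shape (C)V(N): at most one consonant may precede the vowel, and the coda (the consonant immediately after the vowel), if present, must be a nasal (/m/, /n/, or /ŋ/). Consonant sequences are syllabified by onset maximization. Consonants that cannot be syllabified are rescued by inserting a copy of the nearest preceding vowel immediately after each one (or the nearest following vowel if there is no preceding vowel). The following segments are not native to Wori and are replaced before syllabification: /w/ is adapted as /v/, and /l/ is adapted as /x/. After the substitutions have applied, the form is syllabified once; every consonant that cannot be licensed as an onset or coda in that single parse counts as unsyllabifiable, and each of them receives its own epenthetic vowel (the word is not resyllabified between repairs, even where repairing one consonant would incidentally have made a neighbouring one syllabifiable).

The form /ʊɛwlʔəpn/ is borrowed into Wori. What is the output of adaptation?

ʊɛvɛxɛʔəpənə

Substitution: /w/ → /v/, /l/ → /x/, giving /ʊɛvxʔəpn/.
The consonants /v/, /x/, /p/, /n/ cannot be parsed into a legal (C)V(N) syllable (only a nasal (/m/, /n/, or /ŋ/) is licensed in coda position; onsets are limited to one consonant).
Epenthesis after each stranded consonant: /v/ → /vɛ/, /x/ → /xɛ/, /p/ → /pə/, /n/ → /nə/.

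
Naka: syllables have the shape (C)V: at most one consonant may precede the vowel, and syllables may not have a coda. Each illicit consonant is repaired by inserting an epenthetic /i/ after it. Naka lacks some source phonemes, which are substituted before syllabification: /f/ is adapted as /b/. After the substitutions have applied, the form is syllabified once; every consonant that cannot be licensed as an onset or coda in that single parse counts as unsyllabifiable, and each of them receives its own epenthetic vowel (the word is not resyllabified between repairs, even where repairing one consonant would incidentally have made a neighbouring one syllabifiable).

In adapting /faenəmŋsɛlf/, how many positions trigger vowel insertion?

4

After substitution the input is /baenəmŋsɛlb/.
The unsyllabifiable consonants are /m/, /ŋ/, /l/, /b/; each receives one epenthetic vowel.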